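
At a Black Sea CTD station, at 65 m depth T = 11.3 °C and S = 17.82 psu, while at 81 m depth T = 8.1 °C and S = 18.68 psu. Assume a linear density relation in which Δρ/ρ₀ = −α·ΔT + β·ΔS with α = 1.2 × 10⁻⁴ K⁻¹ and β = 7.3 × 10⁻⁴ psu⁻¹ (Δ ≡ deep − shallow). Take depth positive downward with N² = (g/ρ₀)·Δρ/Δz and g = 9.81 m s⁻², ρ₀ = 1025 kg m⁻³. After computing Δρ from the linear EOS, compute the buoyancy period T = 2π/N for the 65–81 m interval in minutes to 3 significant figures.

ΔT = -3.2 K, ΔS = +0.86 psu (deep − shallow).
Δρ/ρ₀ = −αΔT + βΔS = 3.84 × 10⁻⁴ + 6.278 × 10⁻⁴ = 1.0118 × 10⁻³, so Δρ ≈ 1.037 kg m⁻³.
N² = (g/ρ₀)·Δρ/Δz = g·(Δρ/ρ₀)/Δz = 9.81 × 1.0118 × 10⁻³ / 16 = 6.2036 × 10⁻⁴ s⁻².
N = √(6.2036 × 10⁻⁴) = 0.024907 rad s⁻¹ → T = 2π/N = 252.27 s = 4.2045 min ≈ 4.20 min.

4.20 min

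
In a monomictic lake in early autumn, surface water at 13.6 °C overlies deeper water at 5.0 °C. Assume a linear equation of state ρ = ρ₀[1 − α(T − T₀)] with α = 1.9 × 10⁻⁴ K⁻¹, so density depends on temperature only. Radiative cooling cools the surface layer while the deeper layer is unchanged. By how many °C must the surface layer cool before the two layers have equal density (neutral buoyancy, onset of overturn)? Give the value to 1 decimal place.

8.6 °C

With temperature the only control, equal density requires T_surf′ = T_deep.
T_surf′ = 5.0 °C.
Cooling required: 13.6 − 5.0 = 8.6 °C.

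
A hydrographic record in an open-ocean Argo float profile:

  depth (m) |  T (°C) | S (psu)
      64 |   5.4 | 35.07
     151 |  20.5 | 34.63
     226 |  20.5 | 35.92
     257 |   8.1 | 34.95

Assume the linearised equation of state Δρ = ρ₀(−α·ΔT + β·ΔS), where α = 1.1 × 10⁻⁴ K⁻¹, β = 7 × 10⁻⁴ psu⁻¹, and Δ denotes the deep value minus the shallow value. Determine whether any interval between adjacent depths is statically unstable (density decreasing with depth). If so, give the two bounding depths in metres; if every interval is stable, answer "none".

64–151 m

Evaluate Δρ/ρ₀ = −αΔT + βΔS across each adjacent pair:
  64–151 m: −αΔT+βΔS = −(1.1 × 10⁻⁴)(+15.1)+(7 × 10⁻⁴)(-0.44) = -2.0 × 10⁻³ → UNSTABLE
  151–226 m: −αΔT+βΔS = −(1.1 × 10⁻⁴)(+0.0)+(7 × 10⁻⁴)(+1.29) = 9.0 × 10⁻⁴ → stable
  226–257 m: −αΔT+βΔS = −(1.1 × 10⁻⁴)(-12.4)+(7 × 10⁻⁴)(-0.97) = 6.9 × 10⁻⁴ → stable
The 64–151 m interval has Δρ < 0: lighter water underlies denser water.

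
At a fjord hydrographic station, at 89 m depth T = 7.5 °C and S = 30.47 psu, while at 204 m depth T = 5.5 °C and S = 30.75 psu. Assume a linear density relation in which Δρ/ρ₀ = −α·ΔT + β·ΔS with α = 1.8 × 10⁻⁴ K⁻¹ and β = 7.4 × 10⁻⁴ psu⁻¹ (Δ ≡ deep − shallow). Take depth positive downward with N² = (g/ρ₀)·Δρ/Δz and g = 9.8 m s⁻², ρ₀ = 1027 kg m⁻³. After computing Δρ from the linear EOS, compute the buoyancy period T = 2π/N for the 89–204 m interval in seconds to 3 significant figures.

ΔT = -2.0 K, ΔS = +0.28 psu (deep − shallow).
Δρ/ρ₀ = −αΔT + βΔS = 3.60 × 10⁻⁴ + 2.072 × 10⁻⁴ = 5.672 × 10⁻⁴, so Δρ ≈ 0.5825 kg m⁻³.
N² = (g/ρ₀)·Δρ/Δz = g·(Δρ/ρ₀)/Δz = 9.8 × 5.672 × 10⁻⁴ / 115 = 4.8335 × 10⁻⁵ s⁻².
N = √(4.8335 × 10⁻⁵) = 6.9523 × 10⁻³ rad s⁻¹ → T = 2π/N = 903.76 s ≈ 904 s.

904 s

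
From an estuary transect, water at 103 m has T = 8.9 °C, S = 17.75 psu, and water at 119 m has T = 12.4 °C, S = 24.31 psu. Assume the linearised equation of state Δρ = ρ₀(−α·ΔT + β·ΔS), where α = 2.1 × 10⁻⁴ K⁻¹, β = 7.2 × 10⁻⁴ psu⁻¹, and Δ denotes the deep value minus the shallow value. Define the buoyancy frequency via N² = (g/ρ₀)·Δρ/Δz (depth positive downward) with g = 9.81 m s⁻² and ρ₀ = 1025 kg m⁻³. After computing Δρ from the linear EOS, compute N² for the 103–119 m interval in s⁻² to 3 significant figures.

ΔT = +3.5 K, ΔS = +6.56 psu (deep − shallow).
Δρ/ρ₀ = −αΔT + βΔS = -7.35 × 10⁻⁴ + 4.7232 × 10⁻³ = 3.9882 × 10⁻³, so Δρ ≈ 4.088 kg m⁻³.
N² = (g/ρ₀)·Δρ/Δz = g·(Δρ/ρ₀)/Δz = 9.81 × 3.9882 × 10⁻³ / 16 = 2.4453 × 10⁻³ s⁻² ≈ 2.45 × 10⁻³ s⁻².

2.45 × 10⁻³ s⁻²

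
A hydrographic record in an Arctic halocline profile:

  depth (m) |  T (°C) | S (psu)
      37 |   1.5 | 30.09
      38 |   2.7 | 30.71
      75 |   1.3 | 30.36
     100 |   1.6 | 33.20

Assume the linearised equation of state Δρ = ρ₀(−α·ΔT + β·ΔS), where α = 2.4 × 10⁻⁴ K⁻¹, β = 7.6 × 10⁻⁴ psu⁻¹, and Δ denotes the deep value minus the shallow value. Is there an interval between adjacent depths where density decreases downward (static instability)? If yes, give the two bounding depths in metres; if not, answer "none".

none

Evaluate Δρ/ρ₀ = −αΔT + βΔS across each adjacent pair:
  37–38 m: −αΔT+βΔS = −(2.4 × 10⁻⁴)(+1.2)+(7.6 × 10⁻⁴)(+0.62) = 1.8 × 10⁻⁴ → stable
  38–75 m: −αΔT+βΔS = −(2.4 × 10⁻⁴)(-1.4)+(7.6 × 10⁻⁴)(-0.35) = 7.0 × 10⁻⁵ → stable
  75–100 m: −αΔT+βΔS = −(2.4 × 10⁻⁴)(+0.3)+(7.6 × 10⁻⁴)(+2.84) = 2.1 × 10⁻³ → stable
Every interval has Δρ > 0: the column is stably stratified throughout.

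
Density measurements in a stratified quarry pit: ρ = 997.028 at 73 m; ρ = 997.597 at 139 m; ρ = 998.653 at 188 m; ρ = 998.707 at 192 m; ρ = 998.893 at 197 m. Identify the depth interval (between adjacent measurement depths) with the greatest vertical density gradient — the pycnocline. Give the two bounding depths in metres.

192–197 m

Compute the density gradient over each adjacent pair:
  73–139 m: Δρ/Δz = 0.569/66 = 8.6 × 10⁻³ kg m⁻⁴
  139–188 m: Δρ/Δz = 1.056/49 = 0.022 kg m⁻⁴
  188–192 m: Δρ/Δz = 0.054/4 = 0.013 kg m⁻⁴
  192–197 m: Δρ/Δz = 0.186/5 = 0.037 kg m⁻⁴
The largest gradient is in the 192–197 m interval — the pycnocline.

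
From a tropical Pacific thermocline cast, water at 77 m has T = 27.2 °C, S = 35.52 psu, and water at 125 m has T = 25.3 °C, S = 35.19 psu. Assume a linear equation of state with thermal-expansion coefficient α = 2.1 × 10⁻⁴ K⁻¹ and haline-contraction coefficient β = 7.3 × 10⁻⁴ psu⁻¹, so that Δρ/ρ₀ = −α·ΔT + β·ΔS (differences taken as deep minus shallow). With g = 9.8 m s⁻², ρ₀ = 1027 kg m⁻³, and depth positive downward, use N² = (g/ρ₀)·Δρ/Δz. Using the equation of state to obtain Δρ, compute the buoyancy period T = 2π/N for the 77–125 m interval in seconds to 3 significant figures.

1.11 × 10³ s

ΔT = -1.9 K, ΔS = -0.33 psu (deep − shallow).
Δρ/ρ₀ = −αΔT + βΔS = 3.99 × 10⁻⁴ − 2.409 × 10⁻⁴ = 1.581 × 10⁻⁴, so Δρ ≈ 0.1624 kg m⁻³.
N² = (g/ρ₀)·Δρ/Δz = g·(Δρ/ρ₀)/Δz = 9.8 × 1.581 × 10⁻⁴ / 48 = 3.2279 × 10⁻⁵ s⁻².
N = √(3.2279 × 10⁻⁵) = 5.6815 × 10⁻³ rad s⁻¹ → T = 2π/N = 1.1059 × 10³ s ≈ 1.11 × 10³ s.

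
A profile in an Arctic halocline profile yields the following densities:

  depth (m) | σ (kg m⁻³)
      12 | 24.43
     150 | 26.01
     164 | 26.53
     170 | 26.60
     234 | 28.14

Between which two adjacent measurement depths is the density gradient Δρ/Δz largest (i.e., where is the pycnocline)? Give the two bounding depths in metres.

150–164 m

Compute the density gradient over each adjacent pair:
  12–150 m: Δρ/Δz = 1.58/138 = 0.011 kg m⁻⁴
  150–164 m: Δρ/Δz = 0.52/14 = 0.037 kg m⁻⁴
  164–170 m: Δρ/Δz = 0.07/6 = 0.012 kg m⁻⁴
  170–234 m: Δρ/Δz = 1.54/64 = 0.024 kg m⁻⁴
The largest gradient is in the 150–164 m interval — the pycnocline.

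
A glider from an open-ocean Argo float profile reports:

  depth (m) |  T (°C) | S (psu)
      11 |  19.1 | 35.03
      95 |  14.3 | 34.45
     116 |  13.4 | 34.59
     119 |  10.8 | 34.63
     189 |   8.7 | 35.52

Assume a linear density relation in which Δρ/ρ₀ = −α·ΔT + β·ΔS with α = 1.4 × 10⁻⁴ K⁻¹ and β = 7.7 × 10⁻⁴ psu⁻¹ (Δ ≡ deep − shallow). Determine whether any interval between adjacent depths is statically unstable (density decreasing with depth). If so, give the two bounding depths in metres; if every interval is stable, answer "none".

none

Evaluate Δρ/ρ₀ = −αΔT + βΔS across each adjacent pair:
  11–95 m: −αΔT+βΔS = −(1.4 × 10⁻⁴)(-4.8)+(7.7 × 10⁻⁴)(-0.58) = 2.3 × 10⁻⁴ → stable
  95–116 m: −αΔT+βΔS = −(1.4 × 10⁻⁴)(-0.9)+(7.7 × 10⁻⁴)(+0.14) = 2.3 × 10⁻⁴ → stable
  116–119 m: −αΔT+βΔS = −(1.4 × 10⁻⁴)(-2.6)+(7.7 × 10⁻⁴)(+0.04) = 3.9 × 10⁻⁴ → stable
  119–189 m: −αΔT+βΔS = −(1.4 × 10⁻⁴)(-2.1)+(7.7 × 10⁻⁴)(+0.89) = 9.8 × 10⁻⁴ → stable
Every interval has Δρ > 0: the column is stably stratified throughout.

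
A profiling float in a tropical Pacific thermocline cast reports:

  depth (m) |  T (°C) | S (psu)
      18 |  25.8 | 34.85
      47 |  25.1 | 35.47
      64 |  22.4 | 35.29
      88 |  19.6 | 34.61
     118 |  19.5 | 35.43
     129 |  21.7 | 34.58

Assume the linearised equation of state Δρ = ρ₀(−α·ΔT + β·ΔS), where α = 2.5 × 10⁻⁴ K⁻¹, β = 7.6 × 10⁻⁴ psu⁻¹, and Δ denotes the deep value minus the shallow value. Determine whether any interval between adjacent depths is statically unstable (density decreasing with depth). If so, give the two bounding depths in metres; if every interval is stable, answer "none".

Evaluate Δρ/ρ₀ = −αΔT + βΔS across each adjacent pair:
  18–47 m: −αΔT+βΔS = −(2.5 × 10⁻⁴)(-0.7)+(7.6 × 10⁻⁴)(+0.62) = 6.5 × 10⁻⁴ → stable
  47–64 m: −αΔT+βΔS = −(2.5 × 10⁻⁴)(-2.7)+(7.6 × 10⁻⁴)(-0.18) = 5.4 × 10⁻⁴ → stable
  64–88 m: −αΔT+βΔS = −(2.5 × 10⁻⁴)(-2.8)+(7.6 × 10⁻⁴)(-0.68) = 1.8 × 10⁻⁴ → stable
  88–118 m: −αΔT+βΔS = −(2.5 × 10⁻⁴)(-0.1)+(7.6 × 10⁻⁴)(+0.82) = 6.5 × 10⁻⁴ → stable
  118–129 m: −αΔT+βΔS = −(2.5 × 10⁻⁴)(+2.2)+(7.6 × 10⁻⁴)(-0.85) = -1.2 × 10⁻³ → UNSTABLE
The 118–129 m interval has Δρ < 0: lighter water underlies denser water.

118–129 m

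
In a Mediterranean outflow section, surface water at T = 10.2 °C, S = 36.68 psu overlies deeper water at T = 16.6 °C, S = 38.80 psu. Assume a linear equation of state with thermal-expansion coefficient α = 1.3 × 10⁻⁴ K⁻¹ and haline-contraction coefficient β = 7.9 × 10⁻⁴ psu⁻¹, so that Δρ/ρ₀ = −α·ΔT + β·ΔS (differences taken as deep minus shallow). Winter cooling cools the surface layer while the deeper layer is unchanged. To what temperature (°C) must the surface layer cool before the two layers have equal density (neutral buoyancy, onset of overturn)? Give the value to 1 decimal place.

Neutral buoyancy requires Δρ = 0, i.e. −α(T_deep − T_surf′) + β(S_deep − S_surf) = 0.
T_surf′ = T_deep − (β/α)·ΔS = 16.6 − (7.9 × 10⁻⁴/1.3 × 10⁻⁴)·(+2.12) = 3.717 °C.
Cooling required: 10.2 − (3.717) = 6.483 °C.

3.7 °C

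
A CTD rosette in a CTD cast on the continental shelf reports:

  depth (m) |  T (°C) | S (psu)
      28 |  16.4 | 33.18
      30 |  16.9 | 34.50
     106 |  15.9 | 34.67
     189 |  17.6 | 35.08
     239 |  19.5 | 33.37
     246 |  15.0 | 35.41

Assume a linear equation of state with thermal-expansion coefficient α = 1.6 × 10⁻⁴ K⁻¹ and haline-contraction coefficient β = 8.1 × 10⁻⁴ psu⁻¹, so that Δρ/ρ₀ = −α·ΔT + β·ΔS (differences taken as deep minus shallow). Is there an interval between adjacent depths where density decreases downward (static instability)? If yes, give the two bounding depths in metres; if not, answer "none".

189–239 m

Evaluate Δρ/ρ₀ = −αΔT + βΔS across each adjacent pair:
  28–30 m: −αΔT+βΔS = −(1.6 × 10⁻⁴)(+0.5)+(8.1 × 10⁻⁴)(+1.32) = 9.9 × 10⁻⁴ → stable
  30–106 m: −αΔT+βΔS = −(1.6 × 10⁻⁴)(-1.0)+(8.1 × 10⁻⁴)(+0.17) = 3.0 × 10⁻⁴ → stable
  106–189 m: −αΔT+βΔS = −(1.6 × 10⁻⁴)(+1.7)+(8.1 × 10⁻⁴)(+0.41) = 6.0 × 10⁻⁵ → stable
  189–239 m: −αΔT+βΔS = −(1.6 × 10⁻⁴)(+1.9)+(8.1 × 10⁻⁴)(-1.71) = -1.7 × 10⁻³ → UNSTABLE
  239–246 m: −αΔT+βΔS = −(1.6 × 10⁻⁴)(-4.5)+(8.1 × 10⁻⁴)(+2.04) = 2.4 × 10⁻³ → stable
The 189–239 m interval has Δρ < 0: lighter water underlies denser water.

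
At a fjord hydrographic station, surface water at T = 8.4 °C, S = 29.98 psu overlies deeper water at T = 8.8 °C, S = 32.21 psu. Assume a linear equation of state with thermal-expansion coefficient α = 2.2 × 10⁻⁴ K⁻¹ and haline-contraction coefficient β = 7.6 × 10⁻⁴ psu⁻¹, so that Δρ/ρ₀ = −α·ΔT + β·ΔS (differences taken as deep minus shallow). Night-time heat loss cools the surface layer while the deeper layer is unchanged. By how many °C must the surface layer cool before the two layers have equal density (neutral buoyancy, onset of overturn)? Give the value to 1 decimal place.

7.3 °C

Neutral buoyancy requires Δρ = 0, i.e. −α(T_deep − T_surf′) + β(S_deep − S_surf) = 0.
T_surf′ = T_deep − (β/α)·ΔS = 8.8 − (7.6 × 10⁻⁴/2.2 × 10⁻⁴)·(+2.23) = 1.096 °C.
Cooling required: 8.4 − (1.096) = 7.304 °C.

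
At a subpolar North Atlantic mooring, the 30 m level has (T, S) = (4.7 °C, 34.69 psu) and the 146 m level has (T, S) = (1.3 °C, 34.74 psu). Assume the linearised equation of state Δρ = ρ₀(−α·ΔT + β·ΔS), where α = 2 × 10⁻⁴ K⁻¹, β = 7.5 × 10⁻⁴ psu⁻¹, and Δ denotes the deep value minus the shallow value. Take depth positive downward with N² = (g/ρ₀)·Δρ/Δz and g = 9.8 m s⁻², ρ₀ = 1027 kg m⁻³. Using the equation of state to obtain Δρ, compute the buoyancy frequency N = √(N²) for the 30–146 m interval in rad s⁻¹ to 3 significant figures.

7.79 × 10⁻³ rad s⁻¹

ΔT = -3.4 K, ΔS = +0.05 psu (deep − shallow).
Δρ/ρ₀ = −αΔT + βΔS = 6.80 × 10⁻⁴ + 3.75 × 10⁻⁵ = 7.175 × 10⁻⁴, so Δρ ≈ 0.7369 kg m⁻³.
N² = (g/ρ₀)·Δρ/Δz = g·(Δρ/ρ₀)/Δz = 9.8 × 7.175 × 10⁻⁴ / 116 = 6.0616 × 10⁻⁵ s⁻².
N = √(6.0616 × 10⁻⁵) = 7.7856 × 10⁻³ rad s⁻¹ ≈ 7.79 × 10⁻³ rad s⁻¹.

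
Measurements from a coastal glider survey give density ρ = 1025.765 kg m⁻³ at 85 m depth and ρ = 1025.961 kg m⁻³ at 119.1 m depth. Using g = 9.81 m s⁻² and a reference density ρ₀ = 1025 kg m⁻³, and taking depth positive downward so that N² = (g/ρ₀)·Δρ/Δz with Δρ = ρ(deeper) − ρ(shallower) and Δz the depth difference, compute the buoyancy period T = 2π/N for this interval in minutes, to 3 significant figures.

Δρ = 1025.961 − 1025.765 = 0.196 kg m⁻³ over Δz = 119.1 − 85 = 34.1 m.
N² = (9.81/1025) × (0.196/34.1) = 5.5011 × 10⁻⁵ s⁻².
N = √(5.5011 × 10⁻⁵) = 7.4169 × 10⁻³ rad s⁻¹, so T = 2π/N = 847.14 s = 14.119 min ≈ 14.1 min.

14.1 min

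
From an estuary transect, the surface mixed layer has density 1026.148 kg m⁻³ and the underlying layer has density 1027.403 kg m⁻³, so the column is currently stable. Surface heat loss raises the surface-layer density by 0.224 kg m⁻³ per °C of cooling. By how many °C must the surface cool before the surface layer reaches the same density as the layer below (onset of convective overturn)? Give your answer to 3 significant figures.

Density deficit of the surface layer: 1027.403 − 1026.148 = 1.255 kg m⁻³.
Required change = 1.255 / 0.224 = 5.60 °C.

5.60 °C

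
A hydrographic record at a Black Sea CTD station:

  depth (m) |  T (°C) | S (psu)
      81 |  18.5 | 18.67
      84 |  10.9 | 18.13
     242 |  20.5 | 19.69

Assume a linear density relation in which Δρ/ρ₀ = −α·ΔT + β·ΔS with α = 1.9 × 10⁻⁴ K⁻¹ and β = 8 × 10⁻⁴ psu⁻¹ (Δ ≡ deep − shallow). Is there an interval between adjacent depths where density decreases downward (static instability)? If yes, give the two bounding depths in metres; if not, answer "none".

84–242 m

Evaluate Δρ/ρ₀ = −αΔT + βΔS across each adjacent pair:
  81–84 m: −αΔT+βΔS = −(1.9 × 10⁻⁴)(-7.6)+(8 × 10⁻⁴)(-0.54) = 1.0 × 10⁻³ → stable
  84–242 m: −αΔT+βΔS = −(1.9 × 10⁻⁴)(+9.6)+(8 × 10⁻⁴)(+1.56) = -5.8 × 10⁻⁴ → UNSTABLE
The 84–242 m interval has Δρ < 0: lighter water underlies denser water.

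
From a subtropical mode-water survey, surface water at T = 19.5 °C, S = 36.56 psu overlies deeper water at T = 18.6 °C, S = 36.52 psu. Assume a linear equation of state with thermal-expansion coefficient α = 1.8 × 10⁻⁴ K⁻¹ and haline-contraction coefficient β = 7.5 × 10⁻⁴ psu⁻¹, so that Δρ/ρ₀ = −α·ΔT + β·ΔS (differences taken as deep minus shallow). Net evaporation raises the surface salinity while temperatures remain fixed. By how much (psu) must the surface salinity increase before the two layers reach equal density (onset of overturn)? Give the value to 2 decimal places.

Neutral buoyancy requires −α(T_deep − T_surf) + β(S_deep − S_surf′) = 0.
S_surf′ = S_deep − (α/β)·ΔT = 36.52 − (1.8 × 10⁻⁴/7.5 × 10⁻⁴)·(-0.9) = 36.7360 psu.
Increase required: 36.7360 − 36.56 = 0.1760 psu.

0.18 psu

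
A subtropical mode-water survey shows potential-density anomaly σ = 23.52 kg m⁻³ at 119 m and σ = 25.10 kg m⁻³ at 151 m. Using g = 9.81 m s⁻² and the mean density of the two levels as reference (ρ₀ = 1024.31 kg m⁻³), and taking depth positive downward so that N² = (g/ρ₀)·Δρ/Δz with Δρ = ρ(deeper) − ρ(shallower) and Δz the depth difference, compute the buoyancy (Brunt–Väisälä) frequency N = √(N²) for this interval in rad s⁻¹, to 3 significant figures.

0.0217 rad s⁻¹

Δρ = 1025.10 − 1023.52 = 1.58 kg m⁻³ over Δz = 151 − 119 = 32 m.
N² = (9.81/1024.31) × (1.58/32) = 4.7287 × 10⁻⁴ s⁻².
N = √(4.7287 × 10⁻⁴) = 0.021746 rad s⁻¹ ≈ 0.0217 rad s⁻¹.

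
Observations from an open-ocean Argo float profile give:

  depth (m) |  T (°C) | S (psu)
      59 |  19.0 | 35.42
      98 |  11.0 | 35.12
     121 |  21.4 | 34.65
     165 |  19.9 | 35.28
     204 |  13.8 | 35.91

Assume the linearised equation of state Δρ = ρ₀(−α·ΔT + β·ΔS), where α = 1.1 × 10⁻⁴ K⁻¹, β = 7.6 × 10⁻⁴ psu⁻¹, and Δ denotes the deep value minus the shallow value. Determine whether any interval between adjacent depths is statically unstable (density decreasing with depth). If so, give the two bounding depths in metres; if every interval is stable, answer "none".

Evaluate Δρ/ρ₀ = −αΔT + βΔS across each adjacent pair:
  59–98 m: −αΔT+βΔS = −(1.1 × 10⁻⁴)(-8.0)+(7.6 × 10⁻⁴)(-0.30) = 6.5 × 10⁻⁴ → stable
  98–121 m: −αΔT+βΔS = −(1.1 × 10⁻⁴)(+10.4)+(7.6 × 10⁻⁴)(-0.47) = -1.5 × 10⁻³ → UNSTABLE
  121–165 m: −αΔT+βΔS = −(1.1 × 10⁻⁴)(-1.5)+(7.6 × 10⁻⁴)(+0.63) = 6.4 × 10⁻⁴ → stable
  165–204 m: −αΔT+βΔS = −(1.1 × 10⁻⁴)(-6.1)+(7.6 × 10⁻⁴)(+0.63) = 1.1 × 10⁻³ → stable
The 98–121 m interval has Δρ < 0: lighter water underlies denser water.

98–121 m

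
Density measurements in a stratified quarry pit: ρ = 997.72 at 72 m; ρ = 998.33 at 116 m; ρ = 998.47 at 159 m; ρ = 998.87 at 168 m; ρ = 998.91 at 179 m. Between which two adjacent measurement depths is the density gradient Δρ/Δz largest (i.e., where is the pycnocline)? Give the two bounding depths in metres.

Compute the density gradient over each adjacent pair:
  72–116 m: Δρ/Δz = 0.61/44 = 0.014 kg m⁻⁴
  116–159 m: Δρ/Δz = 0.14/43 = 3.3 × 10⁻³ kg m⁻⁴
  159–168 m: Δρ/Δz = 0.40/9 = 0.044 kg m⁻⁴
  168–179 m: Δρ/Δz = 0.04/11 = 3.6 × 10⁻³ kg m⁻⁴
The largest gradient is in the 159–168 m interval — the pycnocline.

159–168 m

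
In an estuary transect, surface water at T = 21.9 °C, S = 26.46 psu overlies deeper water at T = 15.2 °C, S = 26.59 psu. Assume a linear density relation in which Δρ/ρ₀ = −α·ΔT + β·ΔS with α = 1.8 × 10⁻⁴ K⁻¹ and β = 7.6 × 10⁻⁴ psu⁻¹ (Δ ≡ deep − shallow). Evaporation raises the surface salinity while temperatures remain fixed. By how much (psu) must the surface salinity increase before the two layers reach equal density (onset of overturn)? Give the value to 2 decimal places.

Neutral buoyancy requires −α(T_deep − T_surf) + β(S_deep − S_surf′) = 0.
S_surf′ = S_deep − (α/β)·ΔT = 26.59 − (1.8 × 10⁻⁴/7.6 × 10⁻⁴)·(-6.7) = 28.1768 psu.
Increase required: 28.1768 − 26.46 = 1.7168 psu.

1.72 psu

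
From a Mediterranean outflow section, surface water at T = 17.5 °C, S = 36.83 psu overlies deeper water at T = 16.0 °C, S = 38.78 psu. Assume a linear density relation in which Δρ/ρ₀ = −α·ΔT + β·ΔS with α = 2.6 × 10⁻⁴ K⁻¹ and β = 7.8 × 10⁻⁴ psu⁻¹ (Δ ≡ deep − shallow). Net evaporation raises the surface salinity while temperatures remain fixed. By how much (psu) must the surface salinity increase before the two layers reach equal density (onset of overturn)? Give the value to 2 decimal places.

2.45 psu

Neutral buoyancy requires −α(T_deep − T_surf) + β(S_deep − S_surf′) = 0.
S_surf′ = S_deep − (α/β)·ΔT = 38.78 − (2.6 × 10⁻⁴/7.8 × 10⁻⁴)·(-1.5) = 39.2800 psu.
Increase required: 39.2800 − 36.83 = 2.4500 psu.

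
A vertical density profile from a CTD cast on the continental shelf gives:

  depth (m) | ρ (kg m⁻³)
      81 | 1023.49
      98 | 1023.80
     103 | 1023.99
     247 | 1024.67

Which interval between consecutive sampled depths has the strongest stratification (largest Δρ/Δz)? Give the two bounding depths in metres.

Compute the density gradient over each adjacent pair:
  81–98 m: Δρ/Δz = 0.31/17 = 0.018 kg m⁻⁴
  98–103 m: Δρ/Δz = 0.19/5 = 0.038 kg m⁻⁴
  103–247 m: Δρ/Δz = 0.68/144 = 4.7 × 10⁻³ kg m⁻⁴
The largest gradient is in the 98–103 m interval — the pycnocline.

98–103 m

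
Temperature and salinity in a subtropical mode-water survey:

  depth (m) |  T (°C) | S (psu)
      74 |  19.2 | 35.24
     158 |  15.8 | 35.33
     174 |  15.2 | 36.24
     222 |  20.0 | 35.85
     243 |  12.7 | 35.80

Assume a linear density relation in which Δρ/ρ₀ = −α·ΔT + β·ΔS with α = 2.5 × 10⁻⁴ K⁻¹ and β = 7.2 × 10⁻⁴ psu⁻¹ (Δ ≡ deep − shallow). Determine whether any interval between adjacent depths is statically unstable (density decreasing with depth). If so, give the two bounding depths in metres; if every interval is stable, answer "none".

174–222 m

Evaluate Δρ/ρ₀ = −αΔT + βΔS across each adjacent pair:
  74–158 m: −αΔT+βΔS = −(2.5 × 10⁻⁴)(-3.4)+(7.2 × 10⁻⁴)(+0.09) = 9.1 × 10⁻⁴ → stable
  158–174 m: −αΔT+βΔS = −(2.5 × 10⁻⁴)(-0.6)+(7.2 × 10⁻⁴)(+0.91) = 8.1 × 10⁻⁴ → stable
  174–222 m: −αΔT+βΔS = −(2.5 × 10⁻⁴)(+4.8)+(7.2 × 10⁻⁴)(-0.39) = -1.5 × 10⁻³ → UNSTABLE
  222–243 m: −αΔT+βΔS = −(2.5 × 10⁻⁴)(-7.3)+(7.2 × 10⁻⁴)(-0.05) = 1.8 × 10⁻³ → stable
The 174–222 m interval has Δρ < 0: lighter water underlies denser water.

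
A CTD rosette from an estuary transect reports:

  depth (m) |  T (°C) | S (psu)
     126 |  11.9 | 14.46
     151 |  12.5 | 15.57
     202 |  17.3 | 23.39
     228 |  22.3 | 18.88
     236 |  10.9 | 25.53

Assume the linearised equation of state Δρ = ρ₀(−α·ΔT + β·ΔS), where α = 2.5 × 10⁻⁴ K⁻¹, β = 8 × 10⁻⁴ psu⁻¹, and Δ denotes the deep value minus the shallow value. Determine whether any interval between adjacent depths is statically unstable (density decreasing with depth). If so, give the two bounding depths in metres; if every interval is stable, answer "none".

Evaluate Δρ/ρ₀ = −αΔT + βΔS across each adjacent pair:
  126–151 m: −αΔT+βΔS = −(2.5 × 10⁻⁴)(+0.6)+(8 × 10⁻⁴)(+1.11) = 7.4 × 10⁻⁴ → stable
  151–202 m: −αΔT+βΔS = −(2.5 × 10⁻⁴)(+4.8)+(8 × 10⁻⁴)(+7.82) = 5.1 × 10⁻³ → stable
  202–228 m: −αΔT+βΔS = −(2.5 × 10⁻⁴)(+5.0)+(8 × 10⁻⁴)(-4.51) = -4.9 × 10⁻³ → UNSTABLE
  228–236 m: −αΔT+βΔS = −(2.5 × 10⁻⁴)(-11.4)+(8 × 10⁻⁴)(+6.65) = 8.2 × 10⁻³ → stable
The 202–228 m interval has Δρ < 0: lighter water underlies denser water.

202–228 m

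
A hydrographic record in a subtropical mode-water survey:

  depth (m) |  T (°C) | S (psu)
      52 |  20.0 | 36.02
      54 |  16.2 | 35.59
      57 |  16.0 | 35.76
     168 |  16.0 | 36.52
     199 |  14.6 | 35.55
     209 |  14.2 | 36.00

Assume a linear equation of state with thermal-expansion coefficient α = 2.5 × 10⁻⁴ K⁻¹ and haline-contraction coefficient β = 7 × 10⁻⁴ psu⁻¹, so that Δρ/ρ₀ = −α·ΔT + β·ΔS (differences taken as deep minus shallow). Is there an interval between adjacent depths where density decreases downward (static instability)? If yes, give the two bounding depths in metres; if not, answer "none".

Evaluate Δρ/ρ₀ = −αΔT + βΔS across each adjacent pair:
  52–54 m: −αΔT+βΔS = −(2.5 × 10⁻⁴)(-3.8)+(7 × 10⁻⁴)(-0.43) = 6.5 × 10⁻⁴ → stable
  54–57 m: −αΔT+βΔS = −(2.5 × 10⁻⁴)(-0.2)+(7 × 10⁻⁴)(+0.17) = 1.7 × 10⁻⁴ → stable
  57–168 m: −αΔT+βΔS = −(2.5 × 10⁻⁴)(+0.0)+(7 × 10⁻⁴)(+0.76) = 5.3 × 10⁻⁴ → stable
  168–199 m: −αΔT+βΔS = −(2.5 × 10⁻⁴)(-1.4)+(7 × 10⁻⁴)(-0.97) = -3.3 × 10⁻⁴ → UNSTABLE
  199–209 m: −αΔT+βΔS = −(2.5 × 10⁻⁴)(-0.4)+(7 × 10⁻⁴)(+0.45) = 4.2 × 10⁻⁴ → stable
The 168–199 m interval has Δρ < 0: lighter water underlies denser water.

168–199 m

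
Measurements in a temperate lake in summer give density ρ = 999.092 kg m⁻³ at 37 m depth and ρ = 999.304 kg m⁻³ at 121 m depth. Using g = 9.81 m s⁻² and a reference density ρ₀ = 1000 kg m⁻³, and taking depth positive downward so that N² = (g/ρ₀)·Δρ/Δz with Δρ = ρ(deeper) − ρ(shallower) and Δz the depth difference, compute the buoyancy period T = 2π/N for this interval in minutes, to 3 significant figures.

Δρ = 999.304 − 999.092 = 0.212 kg m⁻³ over Δz = 121 − 37 = 84 m.
N² = (9.81/1000) × (0.212/84) = 2.4759 × 10⁻⁵ s⁻².
N = √(2.4759 × 10⁻⁵) = 4.9758 × 10⁻³ rad s⁻¹, so T = 2π/N = 1.2627 × 10³ s = 21.045 min ≈ 21.0 min.

21.0 min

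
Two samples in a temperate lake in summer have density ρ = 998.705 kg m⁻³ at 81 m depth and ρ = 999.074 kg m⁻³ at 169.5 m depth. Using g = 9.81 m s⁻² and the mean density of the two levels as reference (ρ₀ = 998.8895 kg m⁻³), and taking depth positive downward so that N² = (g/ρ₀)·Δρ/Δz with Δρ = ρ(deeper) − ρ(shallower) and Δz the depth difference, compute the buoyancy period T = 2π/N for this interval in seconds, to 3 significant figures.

982 s

Δρ = 999.074 − 998.705 = 0.369 kg m⁻³ over Δz = 169.5 − 81 = 88.5 m.
N² = (9.81/998.8895) × (0.369/88.5) = 4.0948 × 10⁻⁵ s⁻².
N = √(4.0948 × 10⁻⁵) = 6.3991 × 10⁻³ rad s⁻¹, so T = 2π/N = 981.89 s ≈ 982 s.
A positive N² confirms static stability across the interval.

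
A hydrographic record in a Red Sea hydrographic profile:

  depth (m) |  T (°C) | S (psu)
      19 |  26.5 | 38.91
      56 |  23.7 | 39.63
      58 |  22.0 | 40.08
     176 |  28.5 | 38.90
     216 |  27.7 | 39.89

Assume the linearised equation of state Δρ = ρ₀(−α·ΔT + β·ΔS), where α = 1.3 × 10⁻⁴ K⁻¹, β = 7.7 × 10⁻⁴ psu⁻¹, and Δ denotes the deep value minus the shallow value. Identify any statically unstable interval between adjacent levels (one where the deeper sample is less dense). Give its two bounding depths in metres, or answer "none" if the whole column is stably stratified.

Evaluate Δρ/ρ₀ = −αΔT + βΔS across each adjacent pair:
  19–56 m: −αΔT+βΔS = −(1.3 × 10⁻⁴)(-2.8)+(7.7 × 10⁻⁴)(+0.72) = 9.2 × 10⁻⁴ → stable
  56–58 m: −αΔT+βΔS = −(1.3 × 10⁻⁴)(-1.7)+(7.7 × 10⁻⁴)(+0.45) = 5.7 × 10⁻⁴ → stable
  58–176 m: −αΔT+βΔS = −(1.3 × 10⁻⁴)(+6.5)+(7.7 × 10⁻⁴)(-1.18) = -1.8 × 10⁻³ → UNSTABLE
  176–216 m: −αΔT+βΔS = −(1.3 × 10⁻⁴)(-0.8)+(7.7 × 10⁻⁴)(+0.99) = 8.7 × 10⁻⁴ → stable
The 58–176 m interval has Δρ < 0: lighter water underlies denser water.

58–176 m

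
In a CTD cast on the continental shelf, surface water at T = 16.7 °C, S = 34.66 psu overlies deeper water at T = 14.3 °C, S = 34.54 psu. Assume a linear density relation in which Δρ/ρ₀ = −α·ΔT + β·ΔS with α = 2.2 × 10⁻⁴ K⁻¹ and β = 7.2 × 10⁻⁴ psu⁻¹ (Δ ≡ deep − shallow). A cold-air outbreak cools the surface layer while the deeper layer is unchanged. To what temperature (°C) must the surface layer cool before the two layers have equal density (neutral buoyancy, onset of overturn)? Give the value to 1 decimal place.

14.7 °C

Neutral buoyancy requires Δρ = 0, i.e. −α(T_deep − T_surf′) + β(S_deep − S_surf) = 0.
T_surf′ = T_deep − (β/α)·ΔS = 14.3 − (7.2 × 10⁻⁴/2.2 × 10⁻⁴)·(-0.12) = 14.693 °C.
Cooling required: 16.7 − (14.693) = 2.007 °C.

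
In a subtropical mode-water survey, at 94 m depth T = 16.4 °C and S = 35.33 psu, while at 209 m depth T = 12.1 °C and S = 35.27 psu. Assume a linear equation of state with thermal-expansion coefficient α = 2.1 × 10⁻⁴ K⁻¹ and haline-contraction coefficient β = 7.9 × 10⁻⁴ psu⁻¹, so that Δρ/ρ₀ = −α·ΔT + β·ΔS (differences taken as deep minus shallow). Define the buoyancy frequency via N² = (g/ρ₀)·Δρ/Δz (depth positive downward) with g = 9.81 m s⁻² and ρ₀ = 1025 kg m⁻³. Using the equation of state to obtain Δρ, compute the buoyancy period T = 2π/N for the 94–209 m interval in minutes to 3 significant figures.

ΔT = -4.3 K, ΔS = -0.06 psu (deep − shallow).
Δρ/ρ₀ = −αΔT + βΔS = 9.03 × 10⁻⁴ − 4.74 × 10⁻⁵ = 8.556 × 10⁻⁴, so Δρ ≈ 0.8770 kg m⁻³.
N² = (g/ρ₀)·Δρ/Δz = g·(Δρ/ρ₀)/Δz = 9.81 × 8.556 × 10⁻⁴ / 115 = 7.2986 × 10⁻⁵ s⁻².
N = √(7.2986 × 10⁻⁵) = 8.5432 × 10⁻³ rad s⁻¹ → T = 2π/N = 735.46 s = 12.258 min ≈ 12.3 min.

12.3 min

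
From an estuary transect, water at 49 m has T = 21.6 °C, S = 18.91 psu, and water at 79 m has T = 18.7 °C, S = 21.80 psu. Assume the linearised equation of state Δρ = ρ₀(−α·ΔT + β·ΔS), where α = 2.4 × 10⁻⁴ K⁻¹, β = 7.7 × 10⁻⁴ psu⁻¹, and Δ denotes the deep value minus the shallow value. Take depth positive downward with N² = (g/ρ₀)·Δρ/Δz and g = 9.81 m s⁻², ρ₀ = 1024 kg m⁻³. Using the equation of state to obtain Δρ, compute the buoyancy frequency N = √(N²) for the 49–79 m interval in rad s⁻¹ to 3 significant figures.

0.0309 rad s⁻¹

ΔT = -2.9 K, ΔS = +2.89 psu (deep − shallow).
Δρ/ρ₀ = −αΔT + βΔS = 6.96 × 10⁻⁴ + 2.2253 × 10⁻³ = 2.9213 × 10⁻³, so Δρ ≈ 2.991 kg m⁻³.
N² = (g/ρ₀)·Δρ/Δz = g·(Δρ/ρ₀)/Δz = 9.81 × 2.9213 × 10⁻³ / 30 = 9.5527 × 10⁻⁴ s⁻².
N = √(9.5527 × 10⁻⁴) = 0.030907 rad s⁻¹ ≈ 0.0309 rad s⁻¹.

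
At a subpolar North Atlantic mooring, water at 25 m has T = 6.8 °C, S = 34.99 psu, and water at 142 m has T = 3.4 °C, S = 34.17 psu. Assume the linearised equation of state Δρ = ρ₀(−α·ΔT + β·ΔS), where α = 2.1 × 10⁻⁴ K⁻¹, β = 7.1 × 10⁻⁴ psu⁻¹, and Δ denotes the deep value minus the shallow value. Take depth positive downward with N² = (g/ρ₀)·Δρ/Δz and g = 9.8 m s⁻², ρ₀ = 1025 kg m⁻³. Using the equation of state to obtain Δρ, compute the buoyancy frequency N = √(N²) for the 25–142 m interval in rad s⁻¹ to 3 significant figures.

3.32 × 10⁻³ rad s⁻¹

ΔT = -3.4 K, ΔS = -0.82 psu (deep − shallow).
Δρ/ρ₀ = −αΔT + βΔS = 7.14 × 10⁻⁴ − 5.822 × 10⁻⁴ = 1.318 × 10⁻⁴, so Δρ ≈ 0.1351 kg m⁻³.
N² = (g/ρ₀)·Δρ/Δz = g·(Δρ/ρ₀)/Δz = 9.8 × 1.318 × 10⁻⁴ / 117 = 1.1040 × 10⁻⁵ s⁻².
N = √(1.1040 × 10⁻⁵) = 3.3226 × 10⁻³ rad s⁻¹ ≈ 3.32 × 10⁻³ rad s⁻¹.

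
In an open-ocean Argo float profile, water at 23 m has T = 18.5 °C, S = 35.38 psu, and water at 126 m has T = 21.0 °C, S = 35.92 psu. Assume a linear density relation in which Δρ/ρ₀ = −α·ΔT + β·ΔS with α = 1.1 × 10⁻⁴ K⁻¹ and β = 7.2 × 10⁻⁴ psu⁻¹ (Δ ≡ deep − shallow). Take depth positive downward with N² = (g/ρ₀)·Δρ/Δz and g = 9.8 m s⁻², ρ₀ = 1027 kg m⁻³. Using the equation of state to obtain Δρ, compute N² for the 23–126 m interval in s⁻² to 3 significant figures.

ΔT = +2.5 K, ΔS = +0.54 psu (deep − shallow).
Δρ/ρ₀ = −αΔT + βΔS = -2.75 × 10⁻⁴ + 3.888 × 10⁻⁴ = 1.138 × 10⁻⁴, so Δρ ≈ 0.1169 kg m⁻³.
N² = (g/ρ₀)·Δρ/Δz = g·(Δρ/ρ₀)/Δz = 9.8 × 1.138 × 10⁻⁴ / 103 = 1.0828 × 10⁻⁵ s⁻² ≈ 1.08 × 10⁻⁵ s⁻².

1.08 × 10⁻⁵ s⁻²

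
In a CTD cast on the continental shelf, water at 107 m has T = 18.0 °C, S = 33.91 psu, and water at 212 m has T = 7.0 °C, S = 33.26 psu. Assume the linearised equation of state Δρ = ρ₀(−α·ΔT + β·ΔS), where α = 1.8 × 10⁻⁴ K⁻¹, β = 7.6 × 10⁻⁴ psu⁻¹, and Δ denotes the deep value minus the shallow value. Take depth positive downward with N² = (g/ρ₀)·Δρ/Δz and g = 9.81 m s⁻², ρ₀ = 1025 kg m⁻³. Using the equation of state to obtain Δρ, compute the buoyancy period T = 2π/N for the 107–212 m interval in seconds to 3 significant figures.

533 s

ΔT = -11.0 K, ΔS = -0.65 psu (deep − shallow).
Δρ/ρ₀ = −αΔT + βΔS = 1.98 × 10⁻³ − 4.94 × 10⁻⁴ = 1.486 × 10⁻³, so Δρ ≈ 1.523 kg m⁻³.
N² = (g/ρ₀)·Δρ/Δz = g·(Δρ/ρ₀)/Δz = 9.81 × 1.486 × 10⁻³ / 105 = 1.3883 × 10⁻⁴ s⁻².
N = √(1.3883 × 10⁻⁴) = 0.011783 rad s⁻¹ → T = 2π/N = 533.24 s ≈ 533 s.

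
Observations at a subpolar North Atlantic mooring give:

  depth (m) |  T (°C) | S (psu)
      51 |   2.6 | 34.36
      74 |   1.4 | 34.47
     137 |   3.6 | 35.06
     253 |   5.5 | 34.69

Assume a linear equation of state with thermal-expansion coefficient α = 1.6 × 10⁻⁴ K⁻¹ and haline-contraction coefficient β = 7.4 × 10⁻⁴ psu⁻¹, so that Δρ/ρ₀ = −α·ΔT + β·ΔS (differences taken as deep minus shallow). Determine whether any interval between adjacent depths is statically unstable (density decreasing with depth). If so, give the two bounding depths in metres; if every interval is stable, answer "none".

137–253 m

Evaluate Δρ/ρ₀ = −αΔT + βΔS across each adjacent pair:
  51–74 m: −αΔT+βΔS = −(1.6 × 10⁻⁴)(-1.2)+(7.4 × 10⁻⁴)(+0.11) = 2.7 × 10⁻⁴ → stable
  74–137 m: −αΔT+βΔS = −(1.6 × 10⁻⁴)(+2.2)+(7.4 × 10⁻⁴)(+0.59) = 8.5 × 10⁻⁵ → stable
  137–253 m: −αΔT+βΔS = −(1.6 × 10⁻⁴)(+1.9)+(7.4 × 10⁻⁴)(-0.37) = -5.8 × 10⁻⁴ → UNSTABLE
The 137–253 m interval has Δρ < 0: lighter water underlies denser water.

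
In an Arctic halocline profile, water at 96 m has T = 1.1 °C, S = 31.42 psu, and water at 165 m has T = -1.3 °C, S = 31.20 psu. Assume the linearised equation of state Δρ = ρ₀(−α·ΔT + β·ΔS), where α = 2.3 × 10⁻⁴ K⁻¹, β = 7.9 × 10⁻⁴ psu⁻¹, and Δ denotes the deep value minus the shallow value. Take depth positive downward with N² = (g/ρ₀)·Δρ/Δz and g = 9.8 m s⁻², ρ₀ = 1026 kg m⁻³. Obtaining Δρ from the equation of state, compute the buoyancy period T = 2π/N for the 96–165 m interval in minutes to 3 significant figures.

14.3 min

ΔT = -2.4 K, ΔS = -0.22 psu (deep − shallow).
Δρ/ρ₀ = −αΔT + βΔS = 5.52 × 10⁻⁴ − 1.738 × 10⁻⁴ = 3.782 × 10⁻⁴, so Δρ ≈ 0.3880 kg m⁻³.
N² = (g/ρ₀)·Δρ/Δz = g·(Δρ/ρ₀)/Δz = 9.8 × 3.782 × 10⁻⁴ / 69 = 5.3715 × 10⁻⁵ s⁻².
N = √(5.3715 × 10⁻⁵) = 7.3291 × 10⁻³ rad s⁻¹ → T = 2π/N = 857.29 s = 14.288 min ≈ 14.3 min.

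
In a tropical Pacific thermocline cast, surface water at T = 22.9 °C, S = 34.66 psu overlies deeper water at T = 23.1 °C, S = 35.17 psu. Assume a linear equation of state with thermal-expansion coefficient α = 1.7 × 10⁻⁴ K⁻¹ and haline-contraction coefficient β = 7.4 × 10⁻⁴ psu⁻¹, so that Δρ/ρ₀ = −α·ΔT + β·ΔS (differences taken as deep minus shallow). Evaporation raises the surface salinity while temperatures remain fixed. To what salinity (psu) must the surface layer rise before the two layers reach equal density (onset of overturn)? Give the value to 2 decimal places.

35.12 psu

Neutral buoyancy requires −α(T_deep − T_surf) + β(S_deep − S_surf′) = 0.
S_surf′ = S_deep − (α/β)·ΔT = 35.17 − (1.7 × 10⁻⁴/7.4 × 10⁻⁴)·(+0.2) = 35.1241 psu.
Increase required: 35.1241 − 34.66 = 0.4641 psu.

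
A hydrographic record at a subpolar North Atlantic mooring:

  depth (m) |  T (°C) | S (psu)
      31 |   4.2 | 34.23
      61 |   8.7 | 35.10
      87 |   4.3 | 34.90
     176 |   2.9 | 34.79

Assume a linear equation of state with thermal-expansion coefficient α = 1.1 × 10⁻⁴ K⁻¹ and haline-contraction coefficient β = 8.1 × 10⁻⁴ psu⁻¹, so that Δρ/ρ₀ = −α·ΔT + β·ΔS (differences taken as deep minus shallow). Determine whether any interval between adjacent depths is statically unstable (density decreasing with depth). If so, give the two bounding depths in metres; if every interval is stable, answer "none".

Evaluate Δρ/ρ₀ = −αΔT + βΔS across each adjacent pair:
  31–61 m: −αΔT+βΔS = −(1.1 × 10⁻⁴)(+4.5)+(8.1 × 10⁻⁴)(+0.87) = 2.1 × 10⁻⁴ → stable
  61–87 m: −αΔT+βΔS = −(1.1 × 10⁻⁴)(-4.4)+(8.1 × 10⁻⁴)(-0.20) = 3.2 × 10⁻⁴ → stable
  87–176 m: −αΔT+βΔS = −(1.1 × 10⁻⁴)(-1.4)+(8.1 × 10⁻⁴)(-0.11) = 6.5 × 10⁻⁵ → stable
Every interval has Δρ > 0: the column is stably stratified throughout.

none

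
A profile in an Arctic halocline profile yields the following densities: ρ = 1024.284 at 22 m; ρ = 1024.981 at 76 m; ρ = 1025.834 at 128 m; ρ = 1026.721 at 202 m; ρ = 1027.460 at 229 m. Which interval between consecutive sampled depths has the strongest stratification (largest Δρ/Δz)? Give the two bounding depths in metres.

202–229 m

Compute the density gradient over each adjacent pair:
  22–76 m: Δρ/Δz = 0.697/54 = 0.013 kg m⁻⁴
  76–128 m: Δρ/Δz = 0.853/52 = 0.016 kg m⁻⁴
  128–202 m: Δρ/Δz = 0.887/74 = 0.012 kg m⁻⁴
  202–229 m: Δρ/Δz = 0.739/27 = 0.027 kg m⁻⁴
The largest gradient is in the 202–229 m interval — the pycnocline.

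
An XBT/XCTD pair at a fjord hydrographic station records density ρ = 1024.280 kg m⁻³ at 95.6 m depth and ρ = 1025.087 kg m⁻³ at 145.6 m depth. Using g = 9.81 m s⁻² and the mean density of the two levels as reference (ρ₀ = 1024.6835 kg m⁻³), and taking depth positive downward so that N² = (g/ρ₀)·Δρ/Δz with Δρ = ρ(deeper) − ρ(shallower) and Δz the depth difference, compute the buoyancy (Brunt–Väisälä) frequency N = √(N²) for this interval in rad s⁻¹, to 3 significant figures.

Δρ = 1025.087 − 1024.280 = 0.807 kg m⁻³ over Δz = 145.6 − 95.6 = 50 m.
N² = (9.81/1024.6835) × (0.807/50) = 1.5452 × 10⁻⁴ s⁻².
N = √(1.5452 × 10⁻⁴) = 0.012431 rad s⁻¹ ≈ 0.0124 rad s⁻¹.

0.0124 rad s⁻¹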